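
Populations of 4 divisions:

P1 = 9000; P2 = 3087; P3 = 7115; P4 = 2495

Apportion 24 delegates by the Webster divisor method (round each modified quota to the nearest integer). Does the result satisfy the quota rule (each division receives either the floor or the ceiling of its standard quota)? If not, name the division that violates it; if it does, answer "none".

Standard quotas: P1 9.955, P2 3.415, P3 7.870, P4 2.760.
Webster allocation: P1 10, P2 3, P3 8, P4 3.
Every allocation lies between the lower and upper quota.

none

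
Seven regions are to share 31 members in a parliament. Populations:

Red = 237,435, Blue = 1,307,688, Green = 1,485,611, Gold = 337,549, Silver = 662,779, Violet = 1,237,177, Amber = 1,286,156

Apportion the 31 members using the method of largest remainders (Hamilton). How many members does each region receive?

Total 6554395; standard divisor 6554395/31 ≈ 211432.097.
Standard quotas: Red 1.1230, Blue 6.1849, Green 7.0264, Gold 1.5965, Silver 3.1347, Violet 5.8514, Amber 6.0831.
Lower quotas: Red 1, Blue 6, Green 7, Gold 1, Silver 3, Violet 5, Amber 6 (sum 29, leaving 2 seats).
Remainders in descending order: Violet 0.8514, Gold 0.5965, Blue 0.1849, Silver 0.1347, Red 0.1230, Amber 0.0831, Green 0.0264.
Largest remainders: Violet, Gold receive the extra seats.

Red 1, Blue 6, Green 7, Gold 2, Silver 3, Violet 6, Amber 6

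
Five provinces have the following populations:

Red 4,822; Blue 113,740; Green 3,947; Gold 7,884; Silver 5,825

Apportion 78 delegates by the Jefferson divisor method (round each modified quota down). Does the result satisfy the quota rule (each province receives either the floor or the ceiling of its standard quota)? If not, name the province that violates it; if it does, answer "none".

Standard quotas: Red 2.761, Blue 65.129, Green 2.260, Gold 4.514, Silver 3.335.
Jefferson allocation: Red 2, Blue 67, Green 2, Gold 4, Silver 3.
Blue has quota 65.129 (lower 65, upper 66) but receives 67 — outside the quota interval.

Blue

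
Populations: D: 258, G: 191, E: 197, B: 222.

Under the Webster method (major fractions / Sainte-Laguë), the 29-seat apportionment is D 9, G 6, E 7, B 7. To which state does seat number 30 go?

Priority for the next seat is population ÷ (current seats + 0.5).
Priorities: D 27.158, G 29.385, E 26.267, B 29.600.
Highest priority: B.

B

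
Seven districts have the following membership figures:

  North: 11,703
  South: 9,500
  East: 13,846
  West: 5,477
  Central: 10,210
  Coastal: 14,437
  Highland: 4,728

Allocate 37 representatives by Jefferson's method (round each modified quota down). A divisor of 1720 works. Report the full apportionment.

North: 6, South: 5, East: 8, West: 3, Central: 5, Coastal: 8, Highland: 2

With modified divisor 1720: modified quotas North 6.804, South 5.523, East 8.050, West 3.184, Central 5.936, Coastal 8.394, Highland 2.749.
Rounding down: North 6, South 5, East 8, West 3, Central 5, Coastal 8, Highland 2 (total 37).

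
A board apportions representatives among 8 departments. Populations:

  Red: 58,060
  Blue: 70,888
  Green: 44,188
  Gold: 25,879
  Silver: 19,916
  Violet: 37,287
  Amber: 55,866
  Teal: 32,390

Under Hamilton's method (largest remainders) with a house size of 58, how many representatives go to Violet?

The standard divisor is 344474/58 ≈ 5939.207.
Standard quotas: Red 9.7757, Blue 11.9356, Green 7.4401, Gold 4.3573, Silver 3.3533, Violet 6.2781, Amber 9.4063, Teal 5.4536.
Lower quotas: Red 9, Blue 11, Green 7, Gold 4, Silver 3, Violet 6, Amber 9, Teal 5 (sum 54, leaving 4 seats).
Remainders in descending order: Blue 0.9356, Red 0.7757, Teal 0.4536, Green 0.4401, Amber 0.4063, Gold 0.3573, Silver 0.3533, Violet 0.2781.
The surplus seats go to Blue, Red, Teal, Green.
Violet receives 6.

6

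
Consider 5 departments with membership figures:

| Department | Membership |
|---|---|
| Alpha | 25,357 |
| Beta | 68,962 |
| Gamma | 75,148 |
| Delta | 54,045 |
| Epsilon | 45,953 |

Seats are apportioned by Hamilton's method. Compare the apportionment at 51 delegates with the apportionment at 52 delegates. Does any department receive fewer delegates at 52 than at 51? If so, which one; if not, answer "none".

none

At 51 seats: Alpha 5, Beta 13, Gamma 14, Delta 10, Epsilon 9.
At 52 seats: Alpha 5, Beta 13, Gamma 15, Delta 10, Epsilon 9.
No department's allocation decreased.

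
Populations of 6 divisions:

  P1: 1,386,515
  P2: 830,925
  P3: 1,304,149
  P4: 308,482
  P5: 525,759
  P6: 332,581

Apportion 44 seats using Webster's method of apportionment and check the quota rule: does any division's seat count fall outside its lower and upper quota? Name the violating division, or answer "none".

none

Standard quotas: P1 13.012, P2 7.798, P3 12.239, P4 2.895, P5 4.934, P6 3.121.
Webster allocation: P1 13, P2 8, P3 12, P4 3, P5 5, P6 3.
Every allocation lies between the lower and upper quota.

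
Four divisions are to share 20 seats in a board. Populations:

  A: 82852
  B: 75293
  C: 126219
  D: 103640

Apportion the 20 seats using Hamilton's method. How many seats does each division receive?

A=4, B=4, C=7, D=5

Total 388004; standard divisor 388004/20 ≈ 19400.2.
Standard quotas: A 4.2707, B 3.8810, C 6.5061, D 5.3422.
Lower quotas: A 4, B 3, C 6, D 5 (sum 18, leaving 2 seats).
Remainders in descending order: B 0.8810, C 0.5061, D 0.3422, A 0.2707.
Largest remainders: B, C receive the extra seats.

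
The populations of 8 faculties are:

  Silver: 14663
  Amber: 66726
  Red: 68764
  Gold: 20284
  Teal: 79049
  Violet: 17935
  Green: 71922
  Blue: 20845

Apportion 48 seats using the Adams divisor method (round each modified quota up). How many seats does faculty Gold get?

3

Standard divisor 360188/48 ≈ 7503.917; standard quotas: Silver 1.954, Amber 8.892, Red 9.164, Gold 2.703, Teal 10.534, Violet 2.390, Green 9.585, Blue 2.778.
Rounding up gives 2, 9, 10, 3, 11, 3, 10, 3 = 51 seats, so the divisor must be adjusted.
With modified divisor 8200: modified quotas Silver 1.788, Amber 8.137, Red 8.386, Gold 2.474, Teal 9.640, Violet 2.187, Green 8.771, Blue 2.542.
Rounding up: Silver 2, Amber 9, Red 9, Gold 3, Teal 10, Violet 3, Green 9, Blue 3 (total 48).
Gold receives 3.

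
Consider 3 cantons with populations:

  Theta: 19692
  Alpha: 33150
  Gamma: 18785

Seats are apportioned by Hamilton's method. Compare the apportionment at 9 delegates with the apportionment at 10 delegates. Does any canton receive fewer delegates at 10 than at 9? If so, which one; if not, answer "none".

none

At 9 seats: Theta 3, Alpha 4, Gamma 2.
At 10 seats: Theta 3, Alpha 5, Gamma 2.
No canton's allocation decreased.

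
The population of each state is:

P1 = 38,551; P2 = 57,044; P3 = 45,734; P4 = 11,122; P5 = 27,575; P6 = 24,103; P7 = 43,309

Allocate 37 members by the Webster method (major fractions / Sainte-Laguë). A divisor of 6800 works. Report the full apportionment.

With modified divisor 6800: modified quotas P1 5.669, P2 8.389, P3 6.726, P4 1.636, P5 4.055, P6 3.545, P7 6.369.
Rounding to the nearest integer: P1 6, P2 8, P3 7, P4 2, P5 4, P6 4, P7 6 (total 37).

P1=6; P2=8; P3=7; P4=2; P5=4; P6=4; P7=6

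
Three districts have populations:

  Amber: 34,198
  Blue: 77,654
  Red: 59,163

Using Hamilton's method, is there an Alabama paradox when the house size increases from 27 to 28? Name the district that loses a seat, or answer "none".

Amber

At 27 seats: Amber 6, Blue 12, Red 9.
At 28 seats: Amber 5, Blue 13, Red 10.
Amber drops from 6 to 5.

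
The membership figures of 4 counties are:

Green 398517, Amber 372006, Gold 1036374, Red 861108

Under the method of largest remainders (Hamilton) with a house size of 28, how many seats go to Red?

9

Total 2668005; standard divisor 2668005/28 ≈ 95285.893.
Standard quotas: Green 4.1823, Amber 3.9041, Gold 10.8765, Red 9.0371.
Lower quotas: Green 4, Amber 3, Gold 10, Red 9 (sum 26, leaving 2 seats).
Remainders in descending order: Amber 0.9041, Gold 0.8765, Green 0.1823, Red 0.0371.
The surplus seats go to Amber, Gold.
Red receives 9.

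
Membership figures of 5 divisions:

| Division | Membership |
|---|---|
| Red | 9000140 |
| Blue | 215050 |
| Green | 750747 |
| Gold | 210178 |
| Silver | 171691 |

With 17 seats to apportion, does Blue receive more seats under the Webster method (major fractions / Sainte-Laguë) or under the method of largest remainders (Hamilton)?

Webster: Red 16, Blue 0, Green 1, Gold 0, Silver 0.
Hamilton: Red 15, Blue 1, Green 1, Gold 0, Silver 0.
Blue gets 0 under Webster and 1 under Hamilton.

Hamilton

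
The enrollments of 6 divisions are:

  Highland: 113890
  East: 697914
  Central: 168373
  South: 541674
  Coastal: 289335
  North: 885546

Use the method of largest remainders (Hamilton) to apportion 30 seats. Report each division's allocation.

Standard divisor: 2696732 ÷ 30 ≈ 89891.067.
Standard quotas: Highland 1.2670, East 7.7640, Central 1.8731, South 6.0259, Coastal 3.2187, North 9.8513.
Lower quotas: Highland 1, East 7, Central 1, South 6, Coastal 3, North 9 (sum 27, leaving 3 seats).
Remainders in descending order: Central 0.8731, North 0.8513, East 0.7640, Highland 0.2670, Coastal 0.2187, South 0.0259.
Largest remainders: Central, North, East receive the extra seats.

Highland 1, East 8, Central 2, South 6, Coastal 3, North 10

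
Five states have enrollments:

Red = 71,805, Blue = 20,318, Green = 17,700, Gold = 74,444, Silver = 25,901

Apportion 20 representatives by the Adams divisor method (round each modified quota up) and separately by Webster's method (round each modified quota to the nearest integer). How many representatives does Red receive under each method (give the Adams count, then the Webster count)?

Adams: Red 6, Blue 2, Green 2, Gold 7, Silver 3.
Webster: Red 7, Blue 2, Green 2, Gold 7, Silver 2.
Red gets 6 under Adams and 7 under Webster.

6 and 7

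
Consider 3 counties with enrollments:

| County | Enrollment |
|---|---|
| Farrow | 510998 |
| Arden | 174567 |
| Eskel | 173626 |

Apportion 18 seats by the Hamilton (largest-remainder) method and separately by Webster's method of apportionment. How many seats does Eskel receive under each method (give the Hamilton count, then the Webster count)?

3 and 4

Hamilton: Farrow 11, Arden 4, Eskel 3.
Webster: Farrow 10, Arden 4, Eskel 4.
Eskel gets 3 under Hamilton and 4 under Webster.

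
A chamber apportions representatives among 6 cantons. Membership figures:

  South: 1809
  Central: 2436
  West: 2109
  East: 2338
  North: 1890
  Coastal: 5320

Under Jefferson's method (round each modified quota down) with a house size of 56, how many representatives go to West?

Standard divisor 15902/56 ≈ 283.964; standard quotas: South 6.371, Central 8.579, West 7.427, East 8.233, North 6.656, Coastal 18.735.
Rounding down gives 6, 8, 7, 8, 6, 18 = 53 seats, so the divisor must be adjusted.
With modified divisor 268: modified quotas South 6.750, Central 9.090, West 7.869, East 8.724, North 7.052, Coastal 19.851.
Rounding down: South 6, Central 9, West 7, East 8, North 7, Coastal 19 (total 56).
West receives 7.

7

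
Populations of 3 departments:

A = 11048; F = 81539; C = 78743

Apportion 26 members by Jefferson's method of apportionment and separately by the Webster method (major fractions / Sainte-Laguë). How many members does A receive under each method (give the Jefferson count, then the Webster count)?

1 and 2

Jefferson: A 1, F 13, C 12.
Webster: A 2, F 12, C 12.
A gets 1 under Jefferson and 2 under Webster.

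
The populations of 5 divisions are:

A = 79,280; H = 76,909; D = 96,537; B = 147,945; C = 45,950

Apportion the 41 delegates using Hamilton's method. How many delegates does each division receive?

A: 7, H: 7, D: 9, B: 14, C: 4

Standard divisor: 446621 ÷ 41 ≈ 10893.195.
Standard quotas: A 7.2779, H 7.0603, D 8.8621, B 13.5814, C 4.2182.
Lower quotas: A 7, H 7, D 8, B 13, C 4 (sum 39, leaving 2 seats).
Remainders in descending order: D 0.8621, B 0.5814, A 0.2779, C 0.2182, H 0.0603.
The surplus seats go to D, B.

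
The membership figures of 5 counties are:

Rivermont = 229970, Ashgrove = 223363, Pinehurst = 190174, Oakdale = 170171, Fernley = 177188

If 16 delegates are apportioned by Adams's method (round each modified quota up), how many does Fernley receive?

3

Standard divisor 990866/16 ≈ 61929.125; standard quotas: Rivermont 3.713, Ashgrove 3.607, Pinehurst 3.071, Oakdale 2.748, Fernley 2.861.
Rounding up gives 4, 4, 4, 3, 3 = 18 seats, so the divisor must be adjusted.
With modified divisor 75600: modified quotas Rivermont 3.042, Ashgrove 2.955, Pinehurst 2.516, Oakdale 2.251, Fernley 2.344.
Rounding up: Rivermont 4, Ashgrove 3, Pinehurst 3, Oakdale 3, Fernley 3 (total 16).
Fernley receives 3.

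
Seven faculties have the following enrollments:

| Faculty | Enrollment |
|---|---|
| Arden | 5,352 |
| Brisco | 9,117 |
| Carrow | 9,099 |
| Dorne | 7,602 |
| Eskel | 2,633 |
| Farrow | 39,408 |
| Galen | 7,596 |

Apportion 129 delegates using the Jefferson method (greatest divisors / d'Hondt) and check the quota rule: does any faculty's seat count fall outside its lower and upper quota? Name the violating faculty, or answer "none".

Standard quotas: Arden 8.544, Brisco 14.554, Carrow 14.526, Dorne 12.136, Eskel 4.203, Farrow 62.911, Galen 12.126.
Jefferson allocation: Arden 8, Brisco 15, Carrow 14, Dorne 12, Eskel 4, Farrow 64, Galen 12.
Farrow has quota 62.911 (lower 62, upper 63) but receives 64 — outside the quota interval.

Farrow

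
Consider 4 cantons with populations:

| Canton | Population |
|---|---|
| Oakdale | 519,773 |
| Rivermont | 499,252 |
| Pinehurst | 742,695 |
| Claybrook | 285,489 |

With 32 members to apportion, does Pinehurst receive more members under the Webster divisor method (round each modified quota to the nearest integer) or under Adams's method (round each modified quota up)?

Webster: Oakdale 8, Rivermont 8, Pinehurst 12, Claybrook 4.
Adams: Oakdale 8, Rivermont 8, Pinehurst 11, Claybrook 5.
Pinehurst gets 12 under Webster and 11 under Adams.

Webster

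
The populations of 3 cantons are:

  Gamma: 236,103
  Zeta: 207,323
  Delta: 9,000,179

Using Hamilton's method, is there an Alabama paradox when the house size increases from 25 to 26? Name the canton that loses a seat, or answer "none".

At 25 seats: Gamma 1, Zeta 0, Delta 24.
At 26 seats: Gamma 1, Zeta 0, Delta 25.
No canton's allocation decreased.

none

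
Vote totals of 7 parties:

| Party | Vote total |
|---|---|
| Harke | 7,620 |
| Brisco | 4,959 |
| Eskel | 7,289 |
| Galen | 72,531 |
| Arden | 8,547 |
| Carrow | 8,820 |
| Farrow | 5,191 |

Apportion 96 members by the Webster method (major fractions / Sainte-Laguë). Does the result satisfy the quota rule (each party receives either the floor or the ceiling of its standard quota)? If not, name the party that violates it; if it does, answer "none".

Galen

Standard quotas: Harke 6.363, Brisco 4.141, Eskel 6.087, Galen 60.570, Arden 7.138, Carrow 7.366, Farrow 4.335.
Webster allocation: Harke 6, Brisco 4, Eskel 6, Galen 62, Arden 7, Carrow 7, Farrow 4.
Galen has quota 60.570 (lower 60, upper 61) but receives 62 — outside the quota interval.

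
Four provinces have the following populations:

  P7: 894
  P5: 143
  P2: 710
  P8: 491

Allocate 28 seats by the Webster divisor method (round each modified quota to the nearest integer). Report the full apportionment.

Standard divisor 2238/28 ≈ 79.929; standard quotas: P7 11.185, P5 1.789, P2 8.883, P8 6.143.
Rounding to the nearest integer gives P7 11, P5 2, P2 9, P8 6 — total 28, matching the house size, so no adjustment is needed.

P7 11, P5 2, P2 9, P8 6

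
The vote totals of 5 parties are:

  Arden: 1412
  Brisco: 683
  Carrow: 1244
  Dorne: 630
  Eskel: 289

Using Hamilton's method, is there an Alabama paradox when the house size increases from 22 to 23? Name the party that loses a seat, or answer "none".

At 22 seats: Arden 7, Brisco 4, Carrow 6, Dorne 3, Eskel 2.
At 23 seats: Arden 8, Brisco 4, Carrow 7, Dorne 3, Eskel 1.
Eskel drops from 2 to 1.

Eskel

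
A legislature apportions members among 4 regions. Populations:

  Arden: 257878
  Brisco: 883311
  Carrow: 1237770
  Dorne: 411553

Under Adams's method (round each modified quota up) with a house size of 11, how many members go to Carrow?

Standard divisor 2790512/11 ≈ 253682.909; standard quotas: Arden 1.017, Brisco 3.482, Carrow 4.879, Dorne 1.622.
Rounding up gives 2, 4, 5, 2 = 13 seats, so the divisor must be adjusted.
With modified divisor 301900: modified quotas Arden 0.854, Brisco 2.926, Carrow 4.100, Dorne 1.363.
Rounding up: Arden 1, Brisco 3, Carrow 5, Dorne 2 (total 11).
Carrow receives 5.

5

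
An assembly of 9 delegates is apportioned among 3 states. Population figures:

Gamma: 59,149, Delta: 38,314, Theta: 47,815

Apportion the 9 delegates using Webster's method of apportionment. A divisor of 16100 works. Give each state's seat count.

Gamma 4, Delta 2, Theta 3

With modified divisor 16100: modified quotas Gamma 3.674, Delta 2.380, Theta 2.970.
Rounding to the nearest integer: Gamma 4, Delta 2, Theta 3 (total 9).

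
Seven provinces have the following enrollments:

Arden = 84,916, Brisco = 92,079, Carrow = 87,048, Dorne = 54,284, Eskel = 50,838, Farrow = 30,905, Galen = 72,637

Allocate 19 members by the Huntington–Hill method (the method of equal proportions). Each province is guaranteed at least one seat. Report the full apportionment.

With divisor 24821: modified quotas Arden 3.421, Brisco 3.710, Carrow 3.507, Dorne 2.187, Eskel 2.048, Farrow 1.245, Galen 2.926.
Geometric-mean thresholds: Arden √(3·4)=3.464, Brisco √(3·4)=3.464, Carrow √(3·4)=3.464, Dorne √(2·3)=2.449, Eskel √(2·3)=2.449, Farrow √(1·2)=1.414, Galen √(2·3)=2.449.
Each quota rounded against its threshold gives Arden 3, Brisco 4, Carrow 4, Dorne 2, Eskel 2, Farrow 1, Galen 3 (total 19).

Arden: 3, Brisco: 4, Carrow: 4, Dorne: 2, Eskel: 2, Farrow: 1, Galen: 3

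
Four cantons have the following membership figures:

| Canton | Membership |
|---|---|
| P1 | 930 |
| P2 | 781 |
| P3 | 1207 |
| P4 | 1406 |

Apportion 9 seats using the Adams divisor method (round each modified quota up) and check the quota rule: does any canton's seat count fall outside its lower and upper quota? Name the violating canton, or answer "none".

none

Standard quotas: P1 1.936, P2 1.626, P3 2.512, P4 2.926.
Adams allocation: P1 2, P2 2, P3 2, P4 3.
Every allocation lies between the lower and upper quota.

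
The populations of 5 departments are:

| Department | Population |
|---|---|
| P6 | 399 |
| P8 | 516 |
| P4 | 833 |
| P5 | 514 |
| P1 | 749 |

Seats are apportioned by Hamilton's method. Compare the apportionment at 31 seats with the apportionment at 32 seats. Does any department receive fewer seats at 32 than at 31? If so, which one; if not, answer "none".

none

At 31 seats: P6 4, P8 5, P4 9, P5 5, P1 8.
At 32 seats: P6 4, P8 6, P4 9, P5 5, P1 8.
No department's allocation decreased.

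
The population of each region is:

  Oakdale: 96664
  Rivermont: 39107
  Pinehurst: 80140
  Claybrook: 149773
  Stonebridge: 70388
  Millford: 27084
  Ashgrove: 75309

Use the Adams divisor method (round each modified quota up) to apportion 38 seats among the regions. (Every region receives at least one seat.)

Oakdale 7, Rivermont 3, Pinehurst 6, Claybrook 10, Stonebridge 5, Millford 2, Ashgrove 5

Standard divisor 538465/38 ≈ 14170.132; standard quotas: Oakdale 6.822, Rivermont 2.760, Pinehurst 5.656, Claybrook 10.570, Stonebridge 4.967, Millford 1.911, Ashgrove 5.315.
Rounding up gives 7, 3, 6, 11, 5, 2, 6 = 40 seats, so the divisor must be adjusted.
With modified divisor 15500: modified quotas Oakdale 6.236, Rivermont 2.523, Pinehurst 5.170, Claybrook 9.663, Stonebridge 4.541, Millford 1.747, Ashgrove 4.859.
Rounding up: Oakdale 7, Rivermont 3, Pinehurst 6, Claybrook 10, Stonebridge 5, Millford 2, Ashgrove 5 (total 38).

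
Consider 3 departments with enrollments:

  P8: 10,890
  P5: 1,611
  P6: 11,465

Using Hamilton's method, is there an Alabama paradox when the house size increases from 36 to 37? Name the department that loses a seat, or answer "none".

P5

At 36 seats: P8 16, P5 3, P6 17.
At 37 seats: P8 17, P5 2, P6 18.
P5 drops from 3 to 2.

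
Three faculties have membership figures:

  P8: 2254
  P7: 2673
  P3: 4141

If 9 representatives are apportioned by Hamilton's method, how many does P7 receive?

Total 9068; standard divisor 9068/9 ≈ 1007.556.
Standard quotas: P8 2.237, P7 2.653, P3 4.110.
Lower quotas: P8 2, P7 2, P3 4 (sum 8, leaving 1 seat).
Remainders in descending order: P7 0.653, P8 0.237, P3 0.110.
The surplus seat goes to P7.
P7 receives 3.

3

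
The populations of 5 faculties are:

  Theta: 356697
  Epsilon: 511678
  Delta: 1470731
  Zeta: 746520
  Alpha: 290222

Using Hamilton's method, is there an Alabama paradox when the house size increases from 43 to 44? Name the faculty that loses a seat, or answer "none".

At 43 seats: Theta 5, Epsilon 6, Delta 19, Zeta 9, Alpha 4.
At 44 seats: Theta 4, Epsilon 7, Delta 19, Zeta 10, Alpha 4.
Theta drops from 5 to 4.

Theta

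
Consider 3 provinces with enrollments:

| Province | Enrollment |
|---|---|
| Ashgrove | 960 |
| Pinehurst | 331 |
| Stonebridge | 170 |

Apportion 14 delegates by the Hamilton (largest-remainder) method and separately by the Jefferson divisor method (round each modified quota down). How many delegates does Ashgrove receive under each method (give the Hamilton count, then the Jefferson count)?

Hamilton: Ashgrove 9, Pinehurst 3, Stonebridge 2.
Jefferson: Ashgrove 10, Pinehurst 3, Stonebridge 1.
Ashgrove gets 9 under Hamilton and 10 under Jefferson.

9 and 10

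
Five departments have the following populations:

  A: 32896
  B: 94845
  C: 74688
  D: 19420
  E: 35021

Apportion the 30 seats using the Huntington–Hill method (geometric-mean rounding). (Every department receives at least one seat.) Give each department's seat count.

With divisor 8529: modified quotas A 3.857, B 11.120, C 8.757, D 2.277, E 4.106.
Geometric-mean thresholds: A √(3·4)=3.464, B √(11·12)=11.489, C √(8·9)=8.485, D √(2·3)=2.449, E √(4·5)=4.472.
Each quota rounded against its threshold gives A 4, B 11, C 9, D 2, E 4 (total 30).

A 4, B 11, C 9, D 2, E 4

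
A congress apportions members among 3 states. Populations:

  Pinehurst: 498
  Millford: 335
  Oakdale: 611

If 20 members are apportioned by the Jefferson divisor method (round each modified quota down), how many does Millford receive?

4

Standard divisor 1444/20 ≈ 72.2; standard quotas: Pinehurst 6.898, Millford 4.640, Oakdale 8.463.
Rounding down gives 6, 4, 8 = 18 seats, so the divisor must be adjusted.
With modified divisor 67.4: modified quotas Pinehurst 7.389, Millford 4.970, Oakdale 9.065.
Rounding down: Pinehurst 7, Millford 4, Oakdale 9 (total 20).
Millford receives 4.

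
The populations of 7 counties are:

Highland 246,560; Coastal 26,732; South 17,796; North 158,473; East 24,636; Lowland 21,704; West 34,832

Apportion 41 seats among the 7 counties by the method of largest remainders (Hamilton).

The standard divisor is 530733/41 ≈ 12944.707.
Standard quotas: Highland 19.0472, Coastal 2.0651, South 1.3748, North 12.2423, East 1.9032, Lowland 1.6767, West 2.6908.
Lower quotas: Highland 19, Coastal 2, South 1, North 12, East 1, Lowland 1, West 2 (sum 38, leaving 3 seats).
Remainders in descending order: East 0.9032, West 0.6908, Lowland 0.6767, South 0.3748, North 0.2423, Coastal 0.0651, Highland 0.0472.
Largest remainders: East, West, Lowland receive the extra seats.

Highland 19; Coastal 2; South 1; North 12; East 2; Lowland 2; West 3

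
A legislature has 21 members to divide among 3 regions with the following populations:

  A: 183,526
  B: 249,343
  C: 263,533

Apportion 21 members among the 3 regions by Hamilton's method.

Standard divisor: 696402 ÷ 21 = 33162.
Standard quotas: A 5.5342, B 7.5189, C 7.9468.
Lower quotas: A 5, B 7, C 7 (sum 19, leaving 2 seats).
Remainders in descending order: C 0.9468, A 0.5342, B 0.5189.
Largest remainders: C, A receive the extra seats.

A 6, B 7, C 8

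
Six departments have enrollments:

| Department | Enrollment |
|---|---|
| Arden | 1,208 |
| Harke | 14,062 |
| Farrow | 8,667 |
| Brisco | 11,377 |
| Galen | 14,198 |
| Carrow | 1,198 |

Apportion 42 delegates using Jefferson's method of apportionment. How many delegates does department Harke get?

Standard divisor 50710/42 ≈ 1207.381; standard quotas: Arden 1.001, Harke 11.647, Farrow 7.178, Brisco 9.423, Galen 11.759, Carrow 0.992.
Rounding down gives 1, 11, 7, 9, 11, 0 = 39 seats, so the divisor must be adjusted.
With modified divisor 1150: modified quotas Arden 1.050, Harke 12.228, Farrow 7.537, Brisco 9.893, Galen 12.346, Carrow 1.042.
Rounding down: Arden 1, Harke 12, Farrow 7, Brisco 9, Galen 12, Carrow 1 (total 42).
Harke receives 12.

12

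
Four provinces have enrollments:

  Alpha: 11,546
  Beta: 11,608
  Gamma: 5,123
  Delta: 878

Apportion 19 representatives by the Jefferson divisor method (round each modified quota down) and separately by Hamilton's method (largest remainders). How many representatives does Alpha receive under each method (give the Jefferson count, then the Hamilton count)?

Jefferson: Alpha 8, Beta 8, Gamma 3, Delta 0.
Hamilton: Alpha 7, Beta 8, Gamma 3, Delta 1.
Alpha gets 8 under Jefferson and 7 under Hamilton.

8 and 7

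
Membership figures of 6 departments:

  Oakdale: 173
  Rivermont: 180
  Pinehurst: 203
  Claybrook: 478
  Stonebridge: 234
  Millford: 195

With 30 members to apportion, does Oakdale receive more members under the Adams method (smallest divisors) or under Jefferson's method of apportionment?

Adams

Adams: Oakdale 4, Rivermont 4, Pinehurst 4, Claybrook 9, Stonebridge 5, Millford 4.
Jefferson: Oakdale 3, Rivermont 4, Pinehurst 4, Claybrook 10, Stonebridge 5, Millford 4.
Oakdale gets 4 under Adams and 3 under Jefferson.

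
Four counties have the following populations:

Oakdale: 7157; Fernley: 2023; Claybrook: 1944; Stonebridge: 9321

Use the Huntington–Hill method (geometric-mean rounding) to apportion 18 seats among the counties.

With divisor 1175: modified quotas Oakdale 6.091, Fernley 1.722, Claybrook 1.654, Stonebridge 7.933.
Geometric-mean thresholds: Oakdale √(6·7)=6.481, Fernley √(1·2)=1.414, Claybrook √(1·2)=1.414, Stonebridge √(7·8)=7.483.
Each quota rounded against its threshold gives Oakdale 6, Fernley 2, Claybrook 2, Stonebridge 8 (total 18).

Oakdale: 6; Fernley: 2; Claybrook: 2; Stonebridge: 8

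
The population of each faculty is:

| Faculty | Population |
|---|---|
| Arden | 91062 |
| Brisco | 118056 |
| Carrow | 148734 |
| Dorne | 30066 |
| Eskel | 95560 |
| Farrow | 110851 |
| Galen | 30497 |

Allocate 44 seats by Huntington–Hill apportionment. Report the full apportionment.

Arden 6, Brisco 8, Carrow 11, Dorne 2, Eskel 7, Farrow 8, Galen 2

With divisor 14116: modified quotas Arden 6.451, Brisco 8.363, Carrow 10.537, Dorne 2.130, Eskel 6.770, Farrow 7.853, Galen 2.160.
Geometric-mean thresholds: Arden √(6·7)=6.481, Brisco √(8·9)=8.485, Carrow √(10·11)=10.488, Dorne √(2·3)=2.449, Eskel √(6·7)=6.481, Farrow √(7·8)=7.483, Galen √(2·3)=2.449.
Each quota rounded against its threshold gives Arden 6, Brisco 8, Carrow 11, Dorne 2, Eskel 7, Farrow 8, Galen 2 (total 44).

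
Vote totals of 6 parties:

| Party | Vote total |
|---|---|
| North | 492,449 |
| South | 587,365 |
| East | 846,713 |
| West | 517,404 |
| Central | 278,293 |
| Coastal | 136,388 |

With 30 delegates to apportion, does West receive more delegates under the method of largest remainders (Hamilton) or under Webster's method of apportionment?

Hamilton: North 5, South 6, East 9, West 5, Central 3, Coastal 2.
Webster: North 5, South 6, East 9, West 6, Central 3, Coastal 1.
West gets 5 under Hamilton and 6 under Webster.

Webster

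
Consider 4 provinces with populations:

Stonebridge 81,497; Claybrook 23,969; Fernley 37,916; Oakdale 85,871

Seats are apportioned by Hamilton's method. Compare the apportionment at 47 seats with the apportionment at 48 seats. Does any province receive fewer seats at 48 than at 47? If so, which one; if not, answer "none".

none

At 47 seats: Stonebridge 17, Claybrook 5, Fernley 8, Oakdale 17.
At 48 seats: Stonebridge 17, Claybrook 5, Fernley 8, Oakdale 18.
No province's allocation decreased.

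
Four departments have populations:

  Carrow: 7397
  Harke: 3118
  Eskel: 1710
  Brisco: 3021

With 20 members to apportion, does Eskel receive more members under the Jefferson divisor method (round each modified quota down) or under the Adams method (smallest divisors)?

Jefferson: Carrow 10, Harke 4, Eskel 2, Brisco 4.
Adams: Carrow 9, Harke 4, Eskel 3, Brisco 4.
Eskel gets 2 under Jefferson and 3 under Adams.

Adams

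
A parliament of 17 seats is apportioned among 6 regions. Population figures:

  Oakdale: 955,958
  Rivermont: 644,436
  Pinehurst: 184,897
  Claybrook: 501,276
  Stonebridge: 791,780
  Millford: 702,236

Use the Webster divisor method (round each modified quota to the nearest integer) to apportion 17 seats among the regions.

Standard divisor 3780583/17 ≈ 222387.235; standard quotas: Oakdale 4.299, Rivermont 2.898, Pinehurst 0.831, Claybrook 2.254, Stonebridge 3.560, Millford 3.158.
Rounding to the nearest integer gives Oakdale 4, Rivermont 3, Pinehurst 1, Claybrook 2, Stonebridge 4, Millford 3 — total 17, matching the house size, so no adjustment is needed.

Oakdale: 4, Rivermont: 3, Pinehurst: 1, Claybrook: 2, Stonebridge: 4, Millford: 3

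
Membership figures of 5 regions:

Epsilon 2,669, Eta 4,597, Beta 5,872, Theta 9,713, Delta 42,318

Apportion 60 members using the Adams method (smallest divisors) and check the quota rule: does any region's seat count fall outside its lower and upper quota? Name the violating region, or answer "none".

Standard quotas: Epsilon 2.457, Eta 4.232, Beta 5.406, Theta 8.943, Delta 38.961.
Adams allocation: Epsilon 3, Eta 5, Beta 6, Theta 9, Delta 37.
Delta has quota 38.961 (lower 38, upper 39) but receives 37 — outside the quota interval.

Delta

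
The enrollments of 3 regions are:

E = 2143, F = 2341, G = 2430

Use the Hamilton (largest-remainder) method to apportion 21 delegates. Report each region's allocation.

E 7, F 7, G 7

Total 6914; standard divisor 6914/21 ≈ 329.238.
Standard quotas: E 6.509, F 7.110, G 7.381.
Lower quotas: E 6, F 7, G 7 (sum 20, leaving 1 seat).
Remainders in descending order: E 0.509, G 0.381, F 0.110.
The surplus seat goes to E.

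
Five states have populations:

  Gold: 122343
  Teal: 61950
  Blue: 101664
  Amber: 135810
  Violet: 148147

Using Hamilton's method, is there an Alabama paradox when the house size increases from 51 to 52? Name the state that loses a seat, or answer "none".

At 51 seats: Gold 11, Teal 6, Blue 9, Amber 12, Violet 13.
At 52 seats: Gold 11, Teal 6, Blue 9, Amber 12, Violet 14.
No state's allocation decreased.

none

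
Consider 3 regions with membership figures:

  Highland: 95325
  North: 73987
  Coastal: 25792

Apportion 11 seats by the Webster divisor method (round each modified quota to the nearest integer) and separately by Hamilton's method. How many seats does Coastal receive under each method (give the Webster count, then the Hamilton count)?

Webster: Highland 6, North 4, Coastal 1.
Hamilton: Highland 5, North 4, Coastal 2.
Coastal gets 1 under Webster and 2 under Hamilton.

1 and 2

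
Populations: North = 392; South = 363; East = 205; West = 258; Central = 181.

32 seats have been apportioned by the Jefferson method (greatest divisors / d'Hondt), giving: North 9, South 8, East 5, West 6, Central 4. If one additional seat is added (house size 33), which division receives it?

Priority for the next seat is population ÷ (current seats + 1).
Priorities: North 39.200, South 40.333, East 34.167, West 36.857, Central 36.200.
Highest priority: South.

South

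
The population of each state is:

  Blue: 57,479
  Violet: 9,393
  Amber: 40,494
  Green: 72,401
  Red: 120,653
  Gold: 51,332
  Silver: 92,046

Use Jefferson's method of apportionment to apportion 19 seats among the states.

Blue: 2, Violet: 0, Amber: 2, Green: 3, Red: 6, Gold: 2, Silver: 4

Standard divisor 443798/19 ≈ 23357.789; standard quotas: Blue 2.461, Violet 0.402, Amber 1.734, Green 3.100, Red 5.165, Gold 2.198, Silver 3.941.
Rounding down gives 2, 0, 1, 3, 5, 2, 3 = 16 seats, so the divisor must be adjusted.
With modified divisor 19600: modified quotas Blue 2.933, Violet 0.479, Amber 2.066, Green 3.694, Red 6.156, Gold 2.619, Silver 4.696.
Rounding down: Blue 2, Violet 0, Amber 2, Green 3, Red 6, Gold 2, Silver 4 (total 19).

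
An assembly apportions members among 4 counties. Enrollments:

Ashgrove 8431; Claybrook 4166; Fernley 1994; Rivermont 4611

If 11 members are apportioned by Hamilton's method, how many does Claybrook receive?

The standard divisor is 19202/11 ≈ 1745.636.
Standard quotas: Ashgrove 4.8298, Claybrook 2.3865, Fernley 1.1423, Rivermont 2.6414.
Lower quotas: Ashgrove 4, Claybrook 2, Fernley 1, Rivermont 2 (sum 9, leaving 2 seats).
Remainders in descending order: Ashgrove 0.8298, Rivermont 0.6414, Claybrook 0.3865, Fernley 0.1423.
Largest remainders: Ashgrove, Rivermont receive the extra seats.
Claybrook receives 2.

2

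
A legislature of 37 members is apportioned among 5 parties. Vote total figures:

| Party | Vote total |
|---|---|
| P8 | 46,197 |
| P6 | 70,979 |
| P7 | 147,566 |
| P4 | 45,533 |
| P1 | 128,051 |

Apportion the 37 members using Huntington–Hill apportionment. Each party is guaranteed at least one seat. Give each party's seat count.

P8: 4; P6: 6; P7: 12; P4: 4; P1: 11

With divisor 12012: modified quotas P8 3.846, P6 5.909, P7 12.285, P4 3.791, P1 10.660.
Geometric-mean thresholds: P8 √(3·4)=3.464, P6 √(5·6)=5.477, P7 √(12·13)=12.490, P4 √(3·4)=3.464, P1 √(10·11)=10.488.
Each quota rounded against its threshold gives P8 4, P6 6, P7 12, P4 4, P1 11 (total 37).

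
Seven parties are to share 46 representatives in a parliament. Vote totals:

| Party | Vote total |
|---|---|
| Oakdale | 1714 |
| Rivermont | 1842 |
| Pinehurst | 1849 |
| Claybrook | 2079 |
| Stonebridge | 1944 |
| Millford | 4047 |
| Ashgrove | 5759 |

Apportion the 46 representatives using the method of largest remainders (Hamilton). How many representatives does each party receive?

Standard divisor: 19234 ÷ 46 ≈ 418.13.
Standard quotas: Oakdale 4.0992, Rivermont 4.4053, Pinehurst 4.4221, Claybrook 4.9721, Stonebridge 4.6493, Millford 9.6788, Ashgrove 13.7732.
Lower quotas: Oakdale 4, Rivermont 4, Pinehurst 4, Claybrook 4, Stonebridge 4, Millford 9, Ashgrove 13 (sum 42, leaving 4 seats).
Remainders in descending order: Claybrook 0.9721, Ashgrove 0.7732, Millford 0.6788, Stonebridge 0.6493, Pinehurst 0.4221, Rivermont 0.4053, Oakdale 0.0992.
Largest remainders: Claybrook, Ashgrove, Millford, Stonebridge receive the extra seats.

Oakdale 4; Rivermont 4; Pinehurst 4; Claybrook 5; Stonebridge 5; Millford 10; Ashgrove 14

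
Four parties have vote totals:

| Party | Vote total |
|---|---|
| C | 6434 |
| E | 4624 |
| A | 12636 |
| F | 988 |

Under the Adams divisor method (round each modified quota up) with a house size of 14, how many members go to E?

3

Standard divisor 24682/14 ≈ 1763; standard quotas: C 3.649, E 2.623, A 7.167, F 0.560.
Rounding up gives 4, 3, 8, 1 = 16 seats, so the divisor must be adjusted.
With modified divisor 2130: modified quotas C 3.021, E 2.171, A 5.932, F 0.464.
Rounding up: C 4, E 3, A 6, F 1 (total 14).
E receives 3.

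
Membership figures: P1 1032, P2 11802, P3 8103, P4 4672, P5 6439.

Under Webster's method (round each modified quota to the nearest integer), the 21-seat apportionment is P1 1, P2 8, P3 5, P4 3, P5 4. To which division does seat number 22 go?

P3

Priority for the next seat is population ÷ (current seats + 0.5).
Priorities: P1 688.000, P2 1388.471, P3 1473.273, P4 1334.857, P5 1430.889.
Highest priority: P3.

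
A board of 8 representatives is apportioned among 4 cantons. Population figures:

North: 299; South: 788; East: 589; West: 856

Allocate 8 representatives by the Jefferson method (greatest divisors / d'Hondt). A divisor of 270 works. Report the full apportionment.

With modified divisor 270: modified quotas North 1.107, South 2.919, East 2.181, West 3.170.
Rounding down: North 1, South 2, East 2, West 3 (total 8).

North: 1, South: 2, East: 2, West: 3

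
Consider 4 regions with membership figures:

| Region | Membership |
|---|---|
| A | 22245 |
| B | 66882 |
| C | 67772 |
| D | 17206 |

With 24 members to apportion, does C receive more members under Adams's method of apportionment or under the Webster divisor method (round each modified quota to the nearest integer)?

Adams: A 3, B 9, C 9, D 3.
Webster: A 3, B 9, C 10, D 2.
C gets 9 under Adams and 10 under Webster.

Webster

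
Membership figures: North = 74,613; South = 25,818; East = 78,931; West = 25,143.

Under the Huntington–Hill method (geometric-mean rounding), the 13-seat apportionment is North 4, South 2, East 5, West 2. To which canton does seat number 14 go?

Priority for the next seat is population ÷ (√(s·(s+1))).
Priorities: North 16683.974, South 10540.154, East 14410.763, West 10264.587.
Highest priority: North.

North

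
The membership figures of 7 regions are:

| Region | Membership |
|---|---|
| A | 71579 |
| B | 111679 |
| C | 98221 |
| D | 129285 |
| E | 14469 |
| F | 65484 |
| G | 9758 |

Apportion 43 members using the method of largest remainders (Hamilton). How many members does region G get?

The standard divisor is 500475/43 ≈ 11638.953.
Standard quotas: A 6.1500, B 9.5953, C 8.4390, D 11.1080, E 1.2432, F 5.6263, G 0.8384.
Lower quotas: A 6, B 9, C 8, D 11, E 1, F 5, G 0 (sum 40, leaving 3 seats).
Remainders in descending order: G 0.8384, F 0.6263, B 0.5953, C 0.4390, E 0.2432, A 0.1500, D 0.1080.
The surplus seats go to G, F, B.
G receives 1.

1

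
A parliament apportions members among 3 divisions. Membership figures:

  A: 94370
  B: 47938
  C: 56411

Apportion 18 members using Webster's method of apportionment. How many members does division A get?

Standard divisor 198719/18 ≈ 11039.944; standard quotas: A 8.548, B 4.342, C 5.110.
Rounding to the nearest integer gives A 9, B 4, C 5 — total 18, matching the house size, so no adjustment is needed.
A receives 9.

9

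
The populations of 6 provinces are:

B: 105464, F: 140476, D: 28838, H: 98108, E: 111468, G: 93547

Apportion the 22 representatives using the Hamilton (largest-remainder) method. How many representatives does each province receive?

The standard divisor is 577901/22 ≈ 26268.227.
Standard quotas: B 4.0149, F 5.3478, D 1.0978, H 3.7349, E 4.2435, G 3.5612.
Lower quotas: B 4, F 5, D 1, H 3, E 4, G 3 (sum 20, leaving 2 seats).
Remainders in descending order: H 0.7349, G 0.5612, F 0.3478, E 0.2435, D 0.0978, B 0.0149.
The surplus seats go to H, G.

B=4, F=5, D=1, H=4, E=4, G=4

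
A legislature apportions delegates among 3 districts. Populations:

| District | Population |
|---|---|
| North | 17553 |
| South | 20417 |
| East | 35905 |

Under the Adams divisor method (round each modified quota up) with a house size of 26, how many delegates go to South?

Standard divisor 73875/26 ≈ 2841.346; standard quotas: North 6.178, South 7.186, East 12.637.
Rounding up gives 7, 8, 13 = 28 seats, so the divisor must be adjusted.
With modified divisor 2960: modified quotas North 5.930, South 6.898, East 12.130.
Rounding up: North 6, South 7, East 13 (total 26).
South receives 7.

7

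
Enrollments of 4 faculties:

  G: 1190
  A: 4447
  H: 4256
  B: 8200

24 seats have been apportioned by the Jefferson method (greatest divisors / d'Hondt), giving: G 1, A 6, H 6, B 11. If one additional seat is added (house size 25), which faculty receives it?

Priority for the next seat is population ÷ (current seats + 1).
Priorities: G 595.000, A 635.286, H 608.000, B 683.333.
Highest priority: B.

B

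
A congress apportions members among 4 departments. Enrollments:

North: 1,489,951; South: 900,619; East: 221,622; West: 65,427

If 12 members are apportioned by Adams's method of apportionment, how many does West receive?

1

Standard divisor 2677619/12 ≈ 223134.917; standard quotas: North 6.677, South 4.036, East 0.993, West 0.293.
Rounding up gives 7, 5, 1, 1 = 14 seats, so the divisor must be adjusted.
With modified divisor 273200: modified quotas North 5.454, South 3.297, East 0.811, West 0.239.
Rounding up: North 6, South 4, East 1, West 1 (total 12).
West receives 1.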